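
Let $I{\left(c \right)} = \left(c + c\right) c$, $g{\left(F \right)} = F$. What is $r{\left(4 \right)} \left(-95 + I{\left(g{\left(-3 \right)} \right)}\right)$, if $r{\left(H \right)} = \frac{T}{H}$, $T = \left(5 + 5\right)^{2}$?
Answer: $-1925$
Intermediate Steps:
$T = 100$ ($T = 10^{2} = 100$)
$I{\left(c \right)} = 2 c^{2}$ ($I{\left(c \right)} = 2 c c = 2 c^{2}$)
$r{\left(H \right)} = \frac{100}{H}$
$r{\left(4 \right)} \left(-95 + I{\left(g{\left(-3 \right)} \right)}\right) = \frac{100}{4} \left(-95 + 2 \left(-3\right)^{2}\right) = 100 \cdot \frac{1}{4} \left(-95 + 2 \cdot 9\right) = 25 \left(-95 + 18\right) = 25 \left(-77\right) = -1925$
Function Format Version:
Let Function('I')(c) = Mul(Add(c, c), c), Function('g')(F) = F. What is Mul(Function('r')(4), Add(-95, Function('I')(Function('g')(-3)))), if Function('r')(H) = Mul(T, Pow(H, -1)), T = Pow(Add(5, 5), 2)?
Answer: -1925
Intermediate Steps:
T = 100 (T = Pow(10, 2) = 100)
Function('I')(c) = Mul(2, Pow(c, 2)) (Function('I')(c) = Mul(Mul(2, c), c) = Mul(2, Pow(c, 2)))
Function('r')(H) = Mul(100, Pow(H, -1))
Mul(Function('r')(4), Add(-95, Function('I')(Function('g')(-3)))) = Mul(Mul(100, Pow(4, -1)), Add(-95, Mul(2, Pow(-3, 2)))) = Mul(Mul(100, Rational(1, 4)), Add(-95, Mul(2, 9))) = Mul(25, Add(-95, 18)) = Mul(25, -77) = -1925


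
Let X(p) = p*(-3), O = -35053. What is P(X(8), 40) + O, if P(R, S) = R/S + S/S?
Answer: -175263/5 ≈ -35053.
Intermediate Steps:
X(p) = -3*p
P(R, S) = 1 + R/S (P(R, S) = R/S + 1 = 1 + R/S)
P(X(8), 40) + O = (-3*8 + 40)/40 - 35053 = (-24 + 40)/40 - 35053 = (1/40)*16 - 35053 = 2/5 - 35053 = -175263/5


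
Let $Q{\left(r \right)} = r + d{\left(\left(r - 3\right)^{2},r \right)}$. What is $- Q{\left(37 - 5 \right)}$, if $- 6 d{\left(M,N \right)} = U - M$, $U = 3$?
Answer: $- \frac{515}{3} \approx -171.67$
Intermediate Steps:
$d{\left(M,N \right)} = - \frac{1}{2} + \frac{M}{6}$ ($d{\left(M,N \right)} = - \frac{3 - M}{6} = - \frac{1}{2} + \frac{M}{6}$)
$Q{\left(r \right)} = - \frac{1}{2} + r + \frac{\left(-3 + r\right)^{2}}{6}$ ($Q{\left(r \right)} = r + \left(- \frac{1}{2} + \frac{\left(r - 3\right)^{2}}{6}\right) = r + \left(- \frac{1}{2} + \frac{\left(-3 + r\right)^{2}}{6}\right) = - \frac{1}{2} + r + \frac{\left(-3 + r\right)^{2}}{6}$)
$- Q{\left(37 - 5 \right)} = - (1 + \frac{\left(37 - 5\right)^{2}}{6}) = - (1 + \frac{32^{2}}{6}) = - (1 + \frac{1}{6} \cdot 1024) = - (1 + \frac{512}{3}) = \left(-1\right) \frac{515}{3} = - \frac{515}{3}$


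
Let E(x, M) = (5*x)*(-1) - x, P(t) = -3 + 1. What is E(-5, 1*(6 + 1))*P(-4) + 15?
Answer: -45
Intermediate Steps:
P(t) = -2
E(x, M) = -6*x (E(x, M) = -5*x - x = -6*x)
E(-5, 1*(6 + 1))*P(-4) + 15 = -6*(-5)*(-2) + 15 = 30*(-2) + 15 = -60 + 15 = -45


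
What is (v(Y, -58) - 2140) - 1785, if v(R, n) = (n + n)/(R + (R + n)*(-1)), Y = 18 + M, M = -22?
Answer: -3927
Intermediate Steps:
Y = -4 (Y = 18 - 22 = -4)
v(R, n) = -2 (v(R, n) = (2*n)/(R + (-R - n)) = (2*n)/((-n)) = (2*n)*(-1/n) = -2)
(v(Y, -58) - 2140) - 1785 = (-2 - 2140) - 1785 = -2142 - 1785 = -3927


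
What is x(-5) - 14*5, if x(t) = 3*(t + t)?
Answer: -100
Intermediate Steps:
x(t) = 6*t (x(t) = 3*(2*t) = 6*t)
x(-5) - 14*5 = 6*(-5) - 14*5 = -30 - 70 = -100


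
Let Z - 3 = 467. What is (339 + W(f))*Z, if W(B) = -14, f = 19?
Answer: 152750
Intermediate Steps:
Z = 470 (Z = 3 + 467 = 470)
(339 + W(f))*Z = (339 - 14)*470 = 325*470 = 152750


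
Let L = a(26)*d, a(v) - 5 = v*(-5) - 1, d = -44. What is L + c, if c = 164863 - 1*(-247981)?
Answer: 418388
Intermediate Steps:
a(v) = 4 - 5*v (a(v) = 5 + (v*(-5) - 1) = 5 + (-5*v - 1) = 5 + (-1 - 5*v) = 4 - 5*v)
c = 412844 (c = 164863 + 247981 = 412844)
L = 5544 (L = (4 - 5*26)*(-44) = (4 - 130)*(-44) = -126*(-44) = 5544)
L + c = 5544 + 412844 = 418388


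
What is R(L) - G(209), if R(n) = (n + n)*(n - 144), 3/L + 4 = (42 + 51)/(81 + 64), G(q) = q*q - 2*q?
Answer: -10199252637/237169 ≈ -43004.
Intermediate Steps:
G(q) = q² - 2*q
L = -435/487 (L = 3/(-4 + (42 + 51)/(81 + 64)) = 3/(-4 + 93/145) = 3/(-487/145) = 3*(-145/487) = -435/487 ≈ -0.89322)
R(n) = 2*n*(-144 + n) (R(n) = (2*n)*(-144 + n) = 2*n*(-144 + n))
R(L) - G(209) = 2*(-435/487)*(-144 - 435/487) - 209*(-2 + 209) = 2*(-435/487)*(-70563/487) - 209*207 = 61389810/237169 - 1*43263 = 61389810/237169 - 43263 = -10199252637/237169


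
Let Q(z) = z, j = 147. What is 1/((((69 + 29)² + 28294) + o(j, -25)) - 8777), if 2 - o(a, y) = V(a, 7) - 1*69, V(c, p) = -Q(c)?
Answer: 1/29339 ≈ 3.4084e-5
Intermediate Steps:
V(c, p) = -c
o(a, y) = 71 + a (o(a, y) = 2 - (-a - 1*69) = 2 - (-a - 69) = 2 - (-69 - a) = 2 + (69 + a) = 71 + a)
1/((((69 + 29)² + 28294) + o(j, -25)) - 8777) = 1/((((69 + 29)² + 28294) + (71 + 147)) - 8777) = 1/(((98² + 28294) + 218) - 8777) = 1/(((9604 + 28294) + 218) - 8777) = 1/((37898 + 218) - 8777) = 1/(38116 - 8777) = 1/29339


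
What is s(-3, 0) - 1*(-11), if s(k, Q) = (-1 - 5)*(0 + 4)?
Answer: -13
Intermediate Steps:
s(k, Q) = -24 (s(k, Q) = -6*4 = -24)
s(-3, 0) - 1*(-11) = -24 - 1*(-11) = -24 + 11 = -13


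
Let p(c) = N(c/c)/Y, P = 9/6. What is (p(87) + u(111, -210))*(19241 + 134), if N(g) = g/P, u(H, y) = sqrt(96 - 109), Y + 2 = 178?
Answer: 19375/264 + 19375*I*sqrt(13) ≈ 73.39 + 69858.0*I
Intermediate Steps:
Y = 176 (Y = -2 + 178 = 176)
P = 3/2 (P = 9*(1/6) = 3/2 ≈ 1.5000)
u(H, y) = I*sqrt(13) (u(H, y) = sqrt(-13) = I*sqrt(13))
N(g) = 2*g/3 (N(g) = g/(3/2) = g*(2/3) = 2*g/3)
p(c) = 1/264 (p(c) = (2*(c/c)/3)/176 = ((2/3)*1)*(1/176) = (2/3)*(1/176) = 1/264)
(p(87) + u(111, -210))*(19241 + 134) = (1/264 + I*sqrt(13))*(19241 + 134) = (1/264 + I*sqrt(13))*19375 = 19375/264 + 19375*I*sqrt(13)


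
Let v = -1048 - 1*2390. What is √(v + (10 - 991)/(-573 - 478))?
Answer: 9*I*√46871447/1051 ≈ 58.627*I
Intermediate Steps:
v = -3438 (v = -1048 - 2390 = -3438)
√(v + (10 - 991)/(-573 - 478)) = √(-3438 + (10 - 991)/(-573 - 478)) = √(-3438 - 981/(-1051)) = √(-3438 - 981*(-1/1051)) = √(-3438 + 981/1051) = √(-3612357/1051) = 9*I*√46871447/1051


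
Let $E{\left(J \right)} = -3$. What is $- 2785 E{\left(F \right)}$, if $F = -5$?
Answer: $8355$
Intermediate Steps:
$- 2785 E{\left(F \right)} = \left(-2785\right) \left(-3\right) = 8355$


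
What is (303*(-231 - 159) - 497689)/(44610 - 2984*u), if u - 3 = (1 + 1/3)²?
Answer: -5542731/273178 ≈ -20.290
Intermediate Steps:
u = 43/9 (u = 3 + (1 + 1/3)² = 3 + (1 + ⅓)² = 3 + (4/3)² = 3 + 16/9 = 43/9 ≈ 4.7778)
(303*(-231 - 159) - 497689)/(44610 - 2984*u) = (303*(-231 - 159) - 497689)/(44610 - 2984*43/9) = (303*(-390) - 497689)/(44610 - 128312/9) = (-118170 - 497689)/(273178/9) = -615859*9/273178 = -5542731/273178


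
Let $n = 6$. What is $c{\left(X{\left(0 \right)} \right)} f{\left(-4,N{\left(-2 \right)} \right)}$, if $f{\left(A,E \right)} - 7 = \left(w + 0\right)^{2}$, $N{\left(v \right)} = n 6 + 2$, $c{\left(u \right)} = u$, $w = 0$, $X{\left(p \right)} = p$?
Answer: $0$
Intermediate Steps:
$N{\left(v \right)} = 38$ ($N{\left(v \right)} = 6 \cdot 6 + 2 = 36 + 2 = 38$)
$f{\left(A,E \right)} = 7$ ($f{\left(A,E \right)} = 7 + \left(0 + 0\right)^{2} = 7 + 0^{2} = 7 + 0 = 7$)
$c{\left(X{\left(0 \right)} \right)} f{\left(-4,N{\left(-2 \right)} \right)} = 0 \cdot 7 = 0$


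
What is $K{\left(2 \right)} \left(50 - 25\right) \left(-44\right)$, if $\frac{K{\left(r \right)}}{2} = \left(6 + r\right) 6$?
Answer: $-105600$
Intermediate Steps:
$K{\left(r \right)} = 72 + 12 r$ ($K{\left(r \right)} = 2 \left(6 + r\right) 6 = 2 \left(36 + 6 r\right) = 72 + 12 r$)
$K{\left(2 \right)} \left(50 - 25\right) \left(-44\right) = \left(72 + 12 \cdot 2\right) \left(50 - 25\right) \left(-44\right) = \left(72 + 24\right) \left(50 - 25\right) \left(-44\right) = 96 \cdot 25 \left(-44\right) = 2400 \left(-44\right) = -105600$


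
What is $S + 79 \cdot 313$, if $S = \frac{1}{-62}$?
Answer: $\frac{1533073}{62} \approx 24727.0$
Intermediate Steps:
$S = - \frac{1}{62} \approx -0.016129$
$S + 79 \cdot 313 = - \frac{1}{62} + 79 \cdot 313 = - \frac{1}{62} + 24727 = \frac{1533073}{62}$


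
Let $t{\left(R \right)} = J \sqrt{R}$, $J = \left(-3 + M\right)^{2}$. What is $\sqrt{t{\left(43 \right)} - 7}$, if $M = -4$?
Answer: $\sqrt{-7 + 49 \sqrt{43}} \approx 17.729$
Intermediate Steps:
$J = 49$ ($J = \left(-3 - 4\right)^{2} = \left(-7\right)^{2} = 49$)
$t{\left(R \right)} = 49 \sqrt{R}$
$\sqrt{t{\left(43 \right)} - 7} = \sqrt{49 \sqrt{43} - 7} = \sqrt{-7 + 49 \sqrt{43}}$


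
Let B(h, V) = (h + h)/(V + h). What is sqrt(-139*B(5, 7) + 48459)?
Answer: sqrt(1740354)/6 ≈ 219.87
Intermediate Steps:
B(h, V) = 2*h/(V + h) (B(h, V) = (2*h)/(V + h) = 2*h/(V + h))
sqrt(-139*B(5, 7) + 48459) = sqrt(-278*5/(7 + 5) + 48459) = sqrt(-278*5/12 + 48459) = sqrt(-139*5/6 + 48459) = sqrt(-695/6 + 48459) = sqrt(290059/6) = sqrt(1740354)/6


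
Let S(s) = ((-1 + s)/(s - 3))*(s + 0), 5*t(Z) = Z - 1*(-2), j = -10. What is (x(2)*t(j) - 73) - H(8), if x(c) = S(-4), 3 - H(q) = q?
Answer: -444/7 ≈ -63.429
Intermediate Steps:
H(q) = 3 - q
t(Z) = ⅖ + Z/5 (t(Z) = (Z - 1*(-2))/5 = (Z + 2)/5 = (2 + Z)/5 = ⅖ + Z/5)
S(s) = s*(-1 + s)/(-3 + s) (S(s) = ((-1 + s)/(-3 + s))*s = s*(-1 + s)/(-3 + s))
x(c) = -20/7 (x(c) = -4*(-1 - 4)/(-3 - 4) = -4*(-5)/(-7) = -4*(-⅐)*(-5) = -20/7)
(x(2)*t(j) - 73) - H(8) = (-20*(⅖ + (⅕)*(-10))/7 - 73) - (3 - 1*8) = (-20*(⅖ - 2)/7 - 73) - (3 - 8) = (-20/7*(-8/5) - 73) - 1*(-5) = (32/7 - 73) + 5 = -479/7 + 5 = -444/7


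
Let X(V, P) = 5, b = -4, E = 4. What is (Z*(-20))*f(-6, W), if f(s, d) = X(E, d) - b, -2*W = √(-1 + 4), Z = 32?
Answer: -5760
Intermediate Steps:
W = -√3/2 (W = -√(-1 + 4)/2 = -√3/2 ≈ -0.86602)
f(s, d) = 9 (f(s, d) = 5 - 1*(-4) = 5 + 4 = 9)
(Z*(-20))*f(-6, W) = (32*(-20))*9 = -640*9 = -5760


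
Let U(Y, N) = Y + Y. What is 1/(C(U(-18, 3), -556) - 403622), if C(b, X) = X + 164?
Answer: -1/404014 ≈ -2.4752e-6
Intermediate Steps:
U(Y, N) = 2*Y
C(b, X) = 164 + X
1/(C(U(-18, 3), -556) - 403622) = 1/((164 - 556) - 403622) = 1/(-392 - 403622) = 1/(-404014) = -1/404014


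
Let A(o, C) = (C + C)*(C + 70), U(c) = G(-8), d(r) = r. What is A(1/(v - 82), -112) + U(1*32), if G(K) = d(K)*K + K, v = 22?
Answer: 9464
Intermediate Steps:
G(K) = K + K² (G(K) = K*K + K = K² + K = K + K²)
U(c) = 56 (U(c) = -8*(1 - 8) = -8*(-7) = 56)
A(o, C) = 2*C*(70 + C) (A(o, C) = (2*C)*(70 + C) = 2*C*(70 + C))
A(1/(v - 82), -112) + U(1*32) = 2*(-112)*(70 - 112) + 56 = 2*(-112)*(-42) + 56 = 9408 + 56 = 9464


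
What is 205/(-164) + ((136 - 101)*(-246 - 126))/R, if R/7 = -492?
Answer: 415/164 ≈ 2.5305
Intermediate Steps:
R = -3444 (R = 7*(-492) = -3444)
205/(-164) + ((136 - 101)*(-246 - 126))/R = 205/(-164) + ((136 - 101)*(-246 - 126))/(-3444) = 205*(-1/164) + (35*(-372))*(-1/3444) = -5/4 - 13020*(-1/3444) = -5/4 + 155/41 = 415/164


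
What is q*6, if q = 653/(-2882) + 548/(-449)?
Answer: -5617599/647009 ≈ -8.6824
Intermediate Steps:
q = -1872533/1294018 (q = 653*(-1/2882) + 548*(-1/449) = -653/2882 - 548/449 = -1872533/1294018 ≈ -1.4471)
q*6 = -1872533/1294018*6 = -5617599/647009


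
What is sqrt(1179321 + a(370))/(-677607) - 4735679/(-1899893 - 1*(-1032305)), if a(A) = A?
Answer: 4735679/867588 - sqrt(1179691)/677607 ≈ 5.4568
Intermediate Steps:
sqrt(1179321 + a(370))/(-677607) - 4735679/(-1899893 - 1*(-1032305)) = sqrt(1179321 + 370)/(-677607) - 4735679/(-1899893 - 1*(-1032305)) = sqrt(1179691)*(-1/677607) - 4735679/(-1899893 + 1032305) = -sqrt(1179691)/677607 - 4735679/(-867588) = -sqrt(1179691)/677607 - 4735679*(-1/867588) = -sqrt(1179691)/677607 + 4735679/867588 = 4735679/867588 - sqrt(1179691)/677607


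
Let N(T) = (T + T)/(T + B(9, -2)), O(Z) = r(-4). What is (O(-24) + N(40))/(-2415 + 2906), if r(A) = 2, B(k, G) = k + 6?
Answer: 38/5401 ≈ 0.0070357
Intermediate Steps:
B(k, G) = 6 + k
O(Z) = 2
N(T) = 2*T/(15 + T) (N(T) = (T + T)/(T + (6 + 9)) = (2*T)/(T + 15) = (2*T)/(15 + T) = 2*T/(15 + T))
(O(-24) + N(40))/(-2415 + 2906) = (2 + 2*40/(15 + 40))/(-2415 + 2906) = (2 + 2*40/55)/491 = (2 + 2*40*(1/55))*(1/491) = (2 + 16/11)*(1/491) = (38/11)*(1/491) = 38/5401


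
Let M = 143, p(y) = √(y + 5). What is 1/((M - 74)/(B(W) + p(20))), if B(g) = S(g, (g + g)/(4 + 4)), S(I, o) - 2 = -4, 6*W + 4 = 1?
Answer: 1/23 ≈ 0.043478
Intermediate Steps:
W = -½ (W = -⅔ + (⅙)*1 = -⅔ + ⅙ = -½ ≈ -0.50000)
S(I, o) = -2 (S(I, o) = 2 - 4 = -2)
p(y) = √(5 + y)
B(g) = -2
1/((M - 74)/(B(W) + p(20))) = 1/((143 - 74)/(-2 + √(5 + 20))) = 1/(69/(-2 + √25)) = 1/(69/(-2 + 5)) = 1/(69/3) = 1/(69*(⅓)) = 1/23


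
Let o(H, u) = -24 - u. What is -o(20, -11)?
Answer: 13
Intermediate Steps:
-o(20, -11) = -(-24 - 1*(-11)) = -(-24 + 11) = -1*(-13) = 13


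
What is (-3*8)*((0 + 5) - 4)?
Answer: -24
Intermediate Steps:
(-3*8)*((0 + 5) - 4) = -24*(5 - 4) = -24*1 = -24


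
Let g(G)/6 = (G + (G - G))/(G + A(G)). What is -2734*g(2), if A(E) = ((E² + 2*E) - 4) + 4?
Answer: -16404/5 ≈ -3280.8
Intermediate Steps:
A(E) = E² + 2*E (A(E) = (-4 + E² + 2*E) + 4 = E² + 2*E)
g(G) = 6*G/(G + G*(2 + G)) (g(G) = 6*((G + (G - G))/(G + G*(2 + G))) = 6*((G + 0)/(G + G*(2 + G))) = 6*(G/(G + G*(2 + G))) = 6*G/(G + G*(2 + G)))
-2734*g(2) = -16404/(3 + 2) = -16404/5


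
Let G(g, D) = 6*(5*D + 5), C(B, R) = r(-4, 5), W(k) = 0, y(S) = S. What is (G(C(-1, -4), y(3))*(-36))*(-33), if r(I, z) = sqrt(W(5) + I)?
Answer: 142560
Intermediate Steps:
r(I, z) = sqrt(I) (r(I, z) = sqrt(0 + I) = sqrt(I))
C(B, R) = 2*I (C(B, R) = sqrt(-4) = 2*I)
G(g, D) = 30 + 30*D (G(g, D) = 6*(5 + 5*D) = 30 + 30*D)
(G(C(-1, -4), y(3))*(-36))*(-33) = ((30 + 30*3)*(-36))*(-33) = ((30 + 90)*(-36))*(-33) = (120*(-36))*(-33) = -4320*(-33) = 142560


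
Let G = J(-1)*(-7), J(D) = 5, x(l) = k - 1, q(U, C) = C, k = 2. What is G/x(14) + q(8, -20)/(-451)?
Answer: -15765/451 ≈ -34.956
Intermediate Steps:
x(l) = 1 (x(l) = 2 - 1 = 1)
G = -35 (G = 5*(-7) = -35)
G/x(14) + q(8, -20)/(-451) = -35/1 - 20/(-451) = -35*1 - 20*(-1/451) = -35 + 20/451 = -15765/451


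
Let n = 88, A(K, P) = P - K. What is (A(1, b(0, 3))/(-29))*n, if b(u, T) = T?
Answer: -176/29 ≈ -6.0690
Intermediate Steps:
(A(1, b(0, 3))/(-29))*n = ((3 - 1*1)/(-29))*88 = ((3 - 1)*(-1/29))*88 = (2*(-1/29))*88 = -2/29*88 = -176/29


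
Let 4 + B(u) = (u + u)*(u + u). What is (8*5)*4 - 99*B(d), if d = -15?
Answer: -88544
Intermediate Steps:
B(u) = -4 + 4*u**2 (B(u) = -4 + (u + u)*(u + u) = -4 + (2*u)*(2*u) = -4 + 4*u**2)
(8*5)*4 - 99*B(d) = (8*5)*4 - 99*(-4 + 4*(-15)**2) = 40*4 - 99*(-4 + 4*225) = 160 - 99*(-4 + 900) = 160 - 99*896 = 160 - 88704 = -88544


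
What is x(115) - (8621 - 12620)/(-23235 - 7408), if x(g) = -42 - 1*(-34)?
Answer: -249143/30643 ≈ -8.1305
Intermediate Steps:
x(g) = -8 (x(g) = -42 + 34 = -8)
x(115) - (8621 - 12620)/(-23235 - 7408) = -8 - (8621 - 12620)/(-23235 - 7408) = -8 - (-3999)/(-30643) = -8 - (-3999)*(-1)/30643 = -8 - 1*3999/30643 = -8 - 3999/30643 = -249143/30643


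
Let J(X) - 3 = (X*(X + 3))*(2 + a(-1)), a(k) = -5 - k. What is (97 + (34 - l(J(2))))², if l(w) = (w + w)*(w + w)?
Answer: 1050625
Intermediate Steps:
J(X) = 3 - 2*X*(3 + X) (J(X) = 3 + (X*(X + 3))*(2 + (-5 - 1*(-1))) = 3 + (X*(3 + X))*(2 + (-5 + 1)) = 3 + (X*(3 + X))*(2 - 4) = 3 + (X*(3 + X))*(-2) = 3 - 2*X*(3 + X))
l(w) = 4*w² (l(w) = (2*w)*(2*w) = 4*w²)
(97 + (34 - l(J(2))))² = (97 + (34 - 4*(3 - 6*2 - 2*2²)²))² = (97 + (34 - 4*(3 - 12 - 2*4)²))² = (97 + (34 - 4*(3 - 12 - 8)²))² = (97 + (34 - 4*(-17)²))² = (97 + (34 - 4*289))² = (97 + (34 - 1*1156))² = (97 + (34 - 1156))² = (97 - 1122)² = (-1025)² = 1050625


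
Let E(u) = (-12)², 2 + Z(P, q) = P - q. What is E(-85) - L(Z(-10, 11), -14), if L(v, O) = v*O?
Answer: -178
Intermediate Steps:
Z(P, q) = -2 + P - q (Z(P, q) = -2 + (P - q) = -2 + P - q)
L(v, O) = O*v
E(u) = 144
E(-85) - L(Z(-10, 11), -14) = 144 - (-14)*(-2 - 10 - 1*11) = 144 - (-14)*(-2 - 10 - 11) = 144 - (-14)*(-23) = 144 - 1*322 = 144 - 322 = -178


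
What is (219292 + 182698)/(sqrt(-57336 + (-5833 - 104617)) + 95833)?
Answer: 7704781534/1836826335 - 80398*I*sqrt(167786)/1836826335 ≈ 4.1946 - 0.017929*I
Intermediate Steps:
(219292 + 182698)/(sqrt(-57336 + (-5833 - 104617)) + 95833) = 401990/(sqrt(-57336 - 110450) + 95833) = 401990/(sqrt(-167786) + 95833) = 401990/(I*sqrt(167786) + 95833) = 401990/(95833 + I*sqrt(167786))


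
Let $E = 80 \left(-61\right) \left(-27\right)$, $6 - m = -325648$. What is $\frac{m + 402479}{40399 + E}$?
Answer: $\frac{728133}{172159} \approx 4.2294$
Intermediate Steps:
$m = 325654$ ($m = 6 - -325648 = 6 + 325648 = 325654$)
$E = 131760$ ($E = \left(-4880\right) \left(-27\right) = 131760$)
$\frac{m + 402479}{40399 + E} = \frac{325654 + 402479}{40399 + 131760} = \frac{728133}{172159}$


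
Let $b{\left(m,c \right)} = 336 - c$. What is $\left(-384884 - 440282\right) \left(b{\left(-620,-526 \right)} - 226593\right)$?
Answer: $186265546346$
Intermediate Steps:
$\left(-384884 - 440282\right) \left(b{\left(-620,-526 \right)} - 226593\right) = \left(-384884 - 440282\right) \left(\left(336 - -526\right) - 226593\right) = - 825166 \left(\left(336 + 526\right) - 226593\right) = - 825166 \left(862 - 226593\right) = \left(-825166\right) \left(-225731\right) = 186265546346$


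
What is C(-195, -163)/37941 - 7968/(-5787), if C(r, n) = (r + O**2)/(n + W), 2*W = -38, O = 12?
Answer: 6113491417/4440083466 ≈ 1.3769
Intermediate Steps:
W = -19 (W = (1/2)*(-38) = -19)
C(r, n) = (144 + r)/(-19 + n) (C(r, n) = (r + 12**2)/(n - 19) = (r + 144)/(-19 + n) = (144 + r)/(-19 + n))
C(-195, -163)/37941 - 7968/(-5787) = ((144 - 195)/(-19 - 163))/37941 - 7968/(-5787) = (-51/(-182))*(1/37941) - 7968*(-1/5787) = -1/182*(-51)*(1/37941) + 2656/1929 = (51/182)*(1/37941) + 2656/1929 = 17/2301754 + 2656/1929 = 6113491417/4440083466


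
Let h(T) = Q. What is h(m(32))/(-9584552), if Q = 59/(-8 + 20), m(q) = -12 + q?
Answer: -59/115014624 ≈ -5.1298e-7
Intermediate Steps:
Q = 59/12 ≈ 4.9167
h(T) = 59/12
h(m(32))/(-9584552) = (59/12)/(-9584552) = (59/12)*(-1/9584552) = -59/115014624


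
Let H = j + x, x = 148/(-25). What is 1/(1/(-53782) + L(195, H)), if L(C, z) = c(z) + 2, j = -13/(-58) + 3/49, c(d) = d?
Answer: -955302775/3472197128 ≈ -0.27513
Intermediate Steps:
x = -148/25 (x = 148*(-1/25) = -148/25 ≈ -5.9200)
j = 811/2842 (j = -13*(-1/58) + 3*(1/49) = 13/58 + 3/49 = 811/2842 ≈ 0.28536)
H = -400341/71050 (H = 811/2842 - 148/25 = -400341/71050 ≈ -5.6346)
L(C, z) = 2 + z (L(C, z) = z + 2 = 2 + z)
1/(1/(-53782) + L(195, H)) = 1/(1/(-53782) + (2 - 400341/71050)) = 1/(-1/53782 - 258241/71050) = 1/(-3472197128/955302775) = -955302775/3472197128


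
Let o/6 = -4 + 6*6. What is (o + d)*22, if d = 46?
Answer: 5236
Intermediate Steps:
o = 192 (o = 6*(-4 + 6*6) = 6*(-4 + 36) = 6*32 = 192)
(o + d)*22 = (192 + 46)*22 = 238*22 = 5236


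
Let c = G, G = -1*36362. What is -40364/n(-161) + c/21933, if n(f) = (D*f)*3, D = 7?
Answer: 254121230/24718491 ≈ 10.281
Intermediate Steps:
G = -36362
n(f) = 21*f (n(f) = (7*f)*3 = 21*f)
c = -36362
-40364/n(-161) + c/21933 = -40364/(21*(-161)) - 36362/21933 = -40364/(-3381) - 36362*1/21933 = -40364*(-1/3381) - 36362/21933 = 40364/3381 - 36362/21933 = 254121230/24718491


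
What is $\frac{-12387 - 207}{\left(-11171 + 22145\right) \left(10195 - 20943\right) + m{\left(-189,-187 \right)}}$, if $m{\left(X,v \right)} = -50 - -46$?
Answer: $\frac{6297}{58974278} \approx 0.00010678$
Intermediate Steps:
$m{\left(X,v \right)} = -4$ ($m{\left(X,v \right)} = -50 + 46 = -4$)
$\frac{-12387 - 207}{\left(-11171 + 22145\right) \left(10195 - 20943\right) + m{\left(-189,-187 \right)}} = \frac{-12387 - 207}{\left(-11171 + 22145\right) \left(10195 - 20943\right) - 4} = - \frac{12594}{10974 \left(-10748\right) - 4} = - \frac{12594}{-117948552 - 4} = - \frac{12594}{-117948556} = \left(-12594\right) \left(- \frac{1}{117948556}\right) = \frac{6297}{58974278}$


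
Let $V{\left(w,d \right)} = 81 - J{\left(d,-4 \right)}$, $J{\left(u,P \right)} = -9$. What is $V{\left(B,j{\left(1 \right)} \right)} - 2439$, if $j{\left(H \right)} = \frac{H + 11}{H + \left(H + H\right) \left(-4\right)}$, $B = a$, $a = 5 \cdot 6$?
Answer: $-2349$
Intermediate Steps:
$a = 30$
$B = 30$
$j{\left(H \right)} = - \frac{11 + H}{7 H}$ ($j{\left(H \right)} = \frac{11 + H}{H + 2 H \left(-4\right)} = \frac{11 + H}{H - 8 H} = \frac{11 + H}{\left(-7\right) H} = \left(11 + H\right) \left(- \frac{1}{7 H}\right) = - \frac{11 + H}{7 H}$)
$V{\left(w,d \right)} = 90$ ($V{\left(w,d \right)} = 81 - -9 = 81 + 9 = 90$)
$V{\left(B,j{\left(1 \right)} \right)} - 2439 = 90 - 2439 = -2349$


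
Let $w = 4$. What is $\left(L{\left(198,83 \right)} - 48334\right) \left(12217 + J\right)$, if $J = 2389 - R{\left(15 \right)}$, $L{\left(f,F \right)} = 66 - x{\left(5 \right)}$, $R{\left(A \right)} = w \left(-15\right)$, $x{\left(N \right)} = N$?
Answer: $-707971818$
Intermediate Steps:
$R{\left(A \right)} = -60$ ($R{\left(A \right)} = 4 \left(-15\right) = -60$)
$L{\left(f,F \right)} = 61$ ($L{\left(f,F \right)} = 66 - 5 = 61$)
$J = 2449$ ($J = 2389 - -60 = 2389 + 60 = 2449$)
$\left(L{\left(198,83 \right)} - 48334\right) \left(12217 + J\right) = \left(61 - 48334\right) \left(12217 + 2449\right) = \left(-48273\right) 14666 = -707971818$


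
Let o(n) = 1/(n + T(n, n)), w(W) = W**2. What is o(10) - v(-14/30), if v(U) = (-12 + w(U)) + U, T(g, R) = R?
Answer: 11069/900 ≈ 12.299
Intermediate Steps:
v(U) = -12 + U + U**2 (v(U) = (-12 + U**2) + U = -12 + U + U**2)
o(n) = 1/(2*n) (o(n) = 1/(n + n) = 1/(2*n))
o(10) - v(-14/30) = (1/2)/10 - (-12 - 14/30 + (-14/30)**2) = (1/2)*(1/10) - (-12 - 14*1/30 + (-14*1/30)**2) = 1/20 - (-12 - 7/15 + (-7/15)**2) = 1/20 - (-12 - 7/15 + 49/225) = 1/20 - 1*(-2756/225) = 1/20 + 2756/225 = 11069/900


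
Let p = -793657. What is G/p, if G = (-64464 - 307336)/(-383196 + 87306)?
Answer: -37180/23483516973 ≈ -1.5832e-6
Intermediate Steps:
G = 37180/29589 (G = -371800/(-295890) = -371800*(-1/295890) = 37180/29589 ≈ 1.2565)
G/p = (37180/29589)/(-793657) = (37180/29589)*(-1/793657) = -37180/23483516973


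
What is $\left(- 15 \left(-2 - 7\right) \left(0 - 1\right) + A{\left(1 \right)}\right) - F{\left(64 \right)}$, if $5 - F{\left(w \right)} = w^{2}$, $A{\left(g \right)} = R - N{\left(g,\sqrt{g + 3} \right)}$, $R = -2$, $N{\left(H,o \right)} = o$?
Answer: $3952$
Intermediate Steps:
$A{\left(g \right)} = -2 - \sqrt{3 + g}$ ($A{\left(g \right)} = -2 - \sqrt{g + 3} = -2 - \sqrt{3 + g}$)
$F{\left(w \right)} = 5 - w^{2}$
$\left(- 15 \left(-2 - 7\right) \left(0 - 1\right) + A{\left(1 \right)}\right) - F{\left(64 \right)} = \left(- 15 \left(-2 - 7\right) \left(0 - 1\right) - \left(2 + \sqrt{3 + 1}\right)\right) - \left(5 - 64^{2}\right) = \left(- 15 \left(-2 - 7\right) \left(-1\right) - \left(2 + \sqrt{4}\right)\right) - \left(5 - 4096\right) = \left(- 15 \left(\left(-9\right) \left(-1\right)\right) - 4\right) - \left(5 - 4096\right) = \left(\left(-15\right) 9 - 4\right) - -4091 = \left(-135 - 4\right) + 4091 = -139 + 4091 = 3952$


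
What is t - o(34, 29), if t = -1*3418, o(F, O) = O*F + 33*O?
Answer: -5361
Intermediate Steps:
o(F, O) = 33*O + F*O (o(F, O) = F*O + 33*O = 33*O + F*O)
t = -3418
t - o(34, 29) = -3418 - 29*(33 + 34) = -3418 - 29*67 = -3418 - 1*1943 = -3418 - 1943 = -5361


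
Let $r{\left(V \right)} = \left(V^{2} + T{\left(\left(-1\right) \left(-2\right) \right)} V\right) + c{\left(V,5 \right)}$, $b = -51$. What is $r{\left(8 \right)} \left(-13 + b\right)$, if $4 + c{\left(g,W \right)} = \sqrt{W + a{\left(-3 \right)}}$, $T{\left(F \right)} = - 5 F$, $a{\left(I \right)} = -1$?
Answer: $1152$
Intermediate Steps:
$c{\left(g,W \right)} = -4 + \sqrt{-1 + W}$ ($c{\left(g,W \right)} = -4 + \sqrt{W - 1} = -4 + \sqrt{-1 + W}$)
$r{\left(V \right)} = -2 + V^{2} - 10 V$ ($r{\left(V \right)} = \left(V^{2} + - 5 \left(\left(-1\right) \left(-2\right)\right) V\right) - \left(4 - \sqrt{-1 + 5}\right) = \left(V^{2} + \left(-5\right) 2 V\right) - \left(4 - \sqrt{4}\right) = \left(V^{2} - 10 V\right) + \left(-4 + 2\right) = \left(V^{2} - 10 V\right) - 2 = -2 + V^{2} - 10 V$)
$r{\left(8 \right)} \left(-13 + b\right) = \left(-2 + 8^{2} - 80\right) \left(-13 - 51\right) = \left(-2 + 64 - 80\right) \left(-64\right) = \left(-18\right) \left(-64\right) = 1152$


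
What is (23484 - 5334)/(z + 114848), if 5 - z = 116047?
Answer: -3025/199 ≈ -15.201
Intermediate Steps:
z = -116042 (z = 5 - 1*116047 = 5 - 116047 = -116042)
(23484 - 5334)/(z + 114848) = (23484 - 5334)/(-116042 + 114848) = 18150/(-1194) = 18150*(-1/1194) = -3025/199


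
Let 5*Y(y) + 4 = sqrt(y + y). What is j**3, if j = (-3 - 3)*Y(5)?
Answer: 39744/125 - 12528*sqrt(10)/125 ≈ 1.0159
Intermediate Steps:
Y(y) = -4/5 + sqrt(2)*sqrt(y)/5 (Y(y) = -4/5 + sqrt(y + y)/5 = -4/5 + sqrt(2*y)/5 = -4/5 + (sqrt(2)*sqrt(y))/5 = -4/5 + sqrt(2)*sqrt(y)/5)
j = 24/5 - 6*sqrt(10)/5 (j = (-3 - 3)*(-4/5 + sqrt(2)*sqrt(5)/5) = -6*(-4/5 + sqrt(10)/5) = 24/5 - 6*sqrt(10)/5 ≈ 1.0053)
j**3 = (24/5 - 6*sqrt(10)/5)**3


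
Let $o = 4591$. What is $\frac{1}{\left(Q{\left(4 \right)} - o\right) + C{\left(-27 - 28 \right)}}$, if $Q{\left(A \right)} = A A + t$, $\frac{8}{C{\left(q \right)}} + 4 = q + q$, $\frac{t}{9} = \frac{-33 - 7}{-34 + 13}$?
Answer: $- \frac{399}{1818613} \approx -0.0002194$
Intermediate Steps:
$t = \frac{120}{7}$ ($t = 9 \frac{-33 - 7}{-34 + 13} = 9 \left(- \frac{40}{-21}\right) = 9 \left(\left(-40\right) \left(- \frac{1}{21}\right)\right) = 9 \cdot \frac{40}{21} = \frac{120}{7} \approx 17.143$)
$C{\left(q \right)} = \frac{8}{-4 + 2 q}$ ($C{\left(q \right)} = \frac{8}{-4 + \left(q + q\right)} = \frac{8}{-4 + 2 q}$)
$Q{\left(A \right)} = \frac{120}{7} + A^{2}$ ($Q{\left(A \right)} = A A + \frac{120}{7} = A^{2} + \frac{120}{7} = \frac{120}{7} + A^{2}$)
$\frac{1}{\left(Q{\left(4 \right)} - o\right) + C{\left(-27 - 28 \right)}} = \frac{1}{\left(\left(\frac{120}{7} + 4^{2}\right) - 4591\right) + \frac{4}{-2 - 55}} = \frac{1}{\left(\left(\frac{120}{7} + 16\right) - 4591\right) + \frac{4}{-2 - 55}} = \frac{1}{\left(\frac{232}{7} - 4591\right) + \frac{4}{-2 - 55}} = \frac{1}{- \frac{31905}{7} + \frac{4}{-57}} = \frac{1}{- \frac{31905}{7} + 4 \left(- \frac{1}{57}\right)} = \frac{1}{- \frac{31905}{7} - \frac{4}{57}} = \frac{1}{- \frac{1818613}{399}} = - \frac{399}{1818613}$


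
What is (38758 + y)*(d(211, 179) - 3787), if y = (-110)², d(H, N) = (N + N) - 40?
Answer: -176426402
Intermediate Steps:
d(H, N) = -40 + 2*N (d(H, N) = 2*N - 40 = -40 + 2*N)
y = 12100
(38758 + y)*(d(211, 179) - 3787) = (38758 + 12100)*((-40 + 2*179) - 3787) = 50858*((-40 + 358) - 3787) = 50858*(318 - 3787) = 50858*(-3469) = -176426402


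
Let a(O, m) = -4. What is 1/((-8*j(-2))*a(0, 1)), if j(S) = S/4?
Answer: -1/16 ≈ -0.062500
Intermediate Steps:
j(S) = S/4 (j(S) = S*(¼) = S/4)
1/((-8*j(-2))*a(0, 1)) = 1/(-2*(-2)*(-4)) = 1/(-8*(-½)*(-4)) = 1/(4*(-4)) = 1/(-16) = -1/16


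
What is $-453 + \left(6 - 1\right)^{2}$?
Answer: $-428$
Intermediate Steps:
$-453 + \left(6 - 1\right)^{2} = -453 + 5^{2} = -453 + 25 = -428$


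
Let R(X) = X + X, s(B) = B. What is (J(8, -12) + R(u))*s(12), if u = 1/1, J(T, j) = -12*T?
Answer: -1128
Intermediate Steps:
u = 1
R(X) = 2*X
(J(8, -12) + R(u))*s(12) = (-12*8 + 2*1)*12 = (-96 + 2)*12 = -94*12 = -1128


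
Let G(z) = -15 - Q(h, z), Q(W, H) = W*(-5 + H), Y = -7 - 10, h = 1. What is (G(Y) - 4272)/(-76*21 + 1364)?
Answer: 4265/232 ≈ 18.384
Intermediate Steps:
Y = -17
G(z) = -10 - z (G(z) = -15 - (-5 + z) = -15 + (5 - z) = -10 - z)
(G(Y) - 4272)/(-76*21 + 1364) = ((-10 - 1*(-17)) - 4272)/(-76*21 + 1364) = ((-10 + 17) - 4272)/(-1596 + 1364) = (7 - 4272)/(-232) = -4265*(-1/232) = 4265/232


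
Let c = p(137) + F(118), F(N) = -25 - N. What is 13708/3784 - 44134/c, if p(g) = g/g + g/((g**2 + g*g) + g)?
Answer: 11615281023/36940354 ≈ 314.43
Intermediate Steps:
p(g) = 1 + g/(g + 2*g**2) (p(g) = 1 + g/((g**2 + g**2) + g) = 1 + g/(2*g**2 + g) = 1 + g/(g + 2*g**2))
c = -39049/275 (c = 2*(1 + 137)/(1 + 2*137) + (-25 - 1*118) = 2*138/(1 + 274) + (-25 - 118) = 2*138/275 - 143 = 2*(1/275)*138 - 143 = 276/275 - 143 = -39049/275 ≈ -142.00)
13708/3784 - 44134/c = 13708/3784 - 44134/(-39049/275) = 13708*(1/3784) - 44134*(-275/39049) = 3427/946 + 12136850/39049 = 11615281023/36940354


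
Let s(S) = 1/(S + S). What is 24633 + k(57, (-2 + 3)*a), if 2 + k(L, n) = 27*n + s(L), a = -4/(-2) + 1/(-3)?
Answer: 2813065/114 ≈ 24676.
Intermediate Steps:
s(S) = 1/(2*S)
a = 5/3 (a = -4*(-½) + 1*(-⅓) = 2 - ⅓ = 5/3 ≈ 1.6667)
k(L, n) = -2 + 1/(2*L) + 27*n (k(L, n) = -2 + (27*n + 1/(2*L)) = -2 + (1/(2*L) + 27*n) = -2 + 1/(2*L) + 27*n)
24633 + k(57, (-2 + 3)*a) = 24633 + (-2 + (½)/57 + 27*((-2 + 3)*(5/3))) = 24633 + (-2 + (½)*(1/57) + 27*(1*(5/3))) = 24633 + (-2 + 1/114 + 27*(5/3)) = 24633 + (-2 + 1/114 + 45) = 24633 + 4903/114 = 2813065/114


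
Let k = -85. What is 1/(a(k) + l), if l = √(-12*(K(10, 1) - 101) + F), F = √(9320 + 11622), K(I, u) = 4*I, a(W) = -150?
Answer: -1/(150 - √(732 + √20942)) ≈ -0.0083063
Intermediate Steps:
F = √20942 ≈ 144.71
l = √(732 + √20942) (l = √(-12*(4*10 - 101) + √20942) = √(-12*(40 - 101) + √20942) = √(-12*(-61) + √20942) = √(732 + √20942) ≈ 29.609)
1/(a(k) + l) = 1/(-150 + √(732 + √20942))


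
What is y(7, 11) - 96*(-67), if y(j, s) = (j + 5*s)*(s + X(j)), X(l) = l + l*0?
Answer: 7548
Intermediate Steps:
X(l) = l (X(l) = l + 0 = l)
y(j, s) = (j + s)*(j + 5*s) (y(j, s) = (j + 5*s)*(s + j) = (j + 5*s)*(j + s) = (j + s)*(j + 5*s))
y(7, 11) - 96*(-67) = (7**2 + 5*11**2 + 6*7*11) - 96*(-67) = (49 + 5*121 + 462) + 6432 = (49 + 605 + 462) + 6432 = 1116 + 6432 = 7548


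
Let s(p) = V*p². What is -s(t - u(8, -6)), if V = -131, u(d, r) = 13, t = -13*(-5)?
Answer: 354224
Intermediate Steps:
t = 65
s(p) = -131*p²
-s(t - u(8, -6)) = -(-131)*(65 - 1*13)² = -(-131)*(65 - 13)² = -(-131)*52² = -(-131)*2704 = -1*(-354224) = 354224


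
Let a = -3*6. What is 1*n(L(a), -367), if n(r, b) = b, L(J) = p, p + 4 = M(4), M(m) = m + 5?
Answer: -367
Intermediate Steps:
M(m) = 5 + m
p = 5 (p = -4 + (5 + 4) = -4 + 9 = 5)
a = -18
L(J) = 5
1*n(L(a), -367) = 1*(-367) = -367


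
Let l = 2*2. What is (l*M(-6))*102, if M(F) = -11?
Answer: -4488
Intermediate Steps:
l = 4
(l*M(-6))*102 = (4*(-11))*102 = -44*102 = -4488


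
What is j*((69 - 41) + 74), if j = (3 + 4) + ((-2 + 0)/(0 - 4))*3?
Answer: 867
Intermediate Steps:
j = 17/2 (j = 7 - 2/(-4)*3 = 7 - 2*(-¼)*3 = 7 + (½)*3 = 7 + 3/2 = 17/2 ≈ 8.5000)
j*((69 - 41) + 74) = 17*((69 - 41) + 74)/2 = 17*(28 + 74)/2 = (17/2)*102 = 867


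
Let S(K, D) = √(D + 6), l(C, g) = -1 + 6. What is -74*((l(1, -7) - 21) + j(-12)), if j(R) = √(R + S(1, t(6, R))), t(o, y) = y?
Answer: 1184 - 74*√(-12 + I*√6) ≈ 1158.0 - 257.66*I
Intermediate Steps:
l(C, g) = 5
S(K, D) = √(6 + D)
j(R) = √(R + √(6 + R))
-74*((l(1, -7) - 21) + j(-12)) = -74*((5 - 21) + √(-12 + √(6 - 12))) = -74*(-16 + √(-12 + √(-6))) = -74*(-16 + √(-12 + I*√6)) = 1184 - 74*√(-12 + I*√6)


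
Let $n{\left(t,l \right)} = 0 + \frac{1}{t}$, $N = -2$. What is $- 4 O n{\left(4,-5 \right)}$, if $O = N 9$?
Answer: $18$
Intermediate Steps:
$O = -18$ ($O = \left(-2\right) 9 = -18$)
$n{\left(t,l \right)} = \frac{1}{t}$
$- 4 O n{\left(4,-5 \right)} = \frac{\left(-4\right) \left(-18\right)}{4} = 72 \cdot \frac{1}{4} = 18$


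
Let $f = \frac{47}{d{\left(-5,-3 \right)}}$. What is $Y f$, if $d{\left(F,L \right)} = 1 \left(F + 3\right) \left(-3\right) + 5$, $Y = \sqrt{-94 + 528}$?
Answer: $\frac{47 \sqrt{434}}{11} \approx 89.012$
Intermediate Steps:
$Y = \sqrt{434} \approx 20.833$
$d{\left(F,L \right)} = -4 - 3 F$ ($d{\left(F,L \right)} = 1 \left(3 + F\right) \left(-3\right) + 5 = \left(3 + F\right) \left(-3\right) + 5 = \left(-9 - 3 F\right) + 5 = -4 - 3 F$)
$f = \frac{47}{11}$ ($f = \frac{47}{-4 - -15} = \frac{47}{-4 + 15} = \frac{47}{11} \approx 4.2727$)
$Y f = \sqrt{434} \cdot \frac{47}{11} = \frac{47 \sqrt{434}}{11}$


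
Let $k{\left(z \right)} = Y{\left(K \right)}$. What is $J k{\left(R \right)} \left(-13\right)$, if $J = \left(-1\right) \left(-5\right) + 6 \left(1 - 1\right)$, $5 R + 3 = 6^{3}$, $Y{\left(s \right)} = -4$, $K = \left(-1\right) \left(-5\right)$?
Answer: $260$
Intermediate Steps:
$K = 5$
$R = \frac{213}{5}$ ($R = - \frac{3}{5} + \frac{6^{3}}{5} = - \frac{3}{5} + \frac{1}{5} \cdot 216 = - \frac{3}{5} + \frac{216}{5} = \frac{213}{5} \approx 42.6$)
$k{\left(z \right)} = -4$
$J = 5$ ($J = 5 + 6 \cdot 0 = 5 + 0 = 5$)
$J k{\left(R \right)} \left(-13\right) = 5 \left(-4\right) \left(-13\right) = \left(-20\right) \left(-13\right) = 260$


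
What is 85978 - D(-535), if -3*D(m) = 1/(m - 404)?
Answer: 242200025/2817 ≈ 85978.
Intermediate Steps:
D(m) = -1/(3*(-404 + m)) (D(m) = -1/(3*(m - 404)) = -1/(3*(-404 + m)))
85978 - D(-535) = 85978 - (-1)/(-1212 + 3*(-535)) = 85978 - (-1)/(-1212 - 1605) = 85978 - (-1)/(-2817) = 85978 - (-1)*(-1)/2817 = 85978 - 1*1/2817 = 85978 - 1/2817 = 242200025/2817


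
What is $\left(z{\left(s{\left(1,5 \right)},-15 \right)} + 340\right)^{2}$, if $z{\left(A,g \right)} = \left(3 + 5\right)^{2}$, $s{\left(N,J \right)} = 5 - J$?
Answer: $163216$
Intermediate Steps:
$z{\left(A,g \right)} = 64$ ($z{\left(A,g \right)} = 8^{2} = 64$)
$\left(z{\left(s{\left(1,5 \right)},-15 \right)} + 340\right)^{2} = \left(64 + 340\right)^{2} = 404^{2} = 163216$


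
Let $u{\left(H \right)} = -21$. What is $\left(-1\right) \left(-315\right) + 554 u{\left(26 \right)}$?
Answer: $-11319$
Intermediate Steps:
$\left(-1\right) \left(-315\right) + 554 u{\left(26 \right)} = \left(-1\right) \left(-315\right) + 554 \left(-21\right) = 315 - 11634 = -11319$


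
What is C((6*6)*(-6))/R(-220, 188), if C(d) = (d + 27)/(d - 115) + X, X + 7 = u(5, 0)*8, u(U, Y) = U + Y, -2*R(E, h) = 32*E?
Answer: 1389/145640 ≈ 0.0095372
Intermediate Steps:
R(E, h) = -16*E
X = 33 (X = -7 + (5 + 0)*8 = -7 + 5*8 = -7 + 40 = 33)
C(d) = 33 + (27 + d)/(-115 + d) (C(d) = (d + 27)/(d - 115) + 33 = (27 + d)/(-115 + d) + 33 = 33 + (27 + d)/(-115 + d))
C((6*6)*(-6))/R(-220, 188) = (2*(-1884 + 17*((6*6)*(-6)))/(-115 + (6*6)*(-6)))/((-16*(-220))) = (2*(-1884 + 17*(36*(-6)))/(-115 + 36*(-6)))/3520 = (2*(-1884 + 17*(-216))/(-115 - 216))*(1/3520) = (2*(-1884 - 3672)/(-331))*(1/3520) = (2*(-1/331)*(-5556))*(1/3520) = (11112/331)*(1/3520) = 1389/145640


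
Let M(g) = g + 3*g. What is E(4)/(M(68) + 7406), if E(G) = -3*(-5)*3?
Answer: 45/7678 ≈ 0.0058609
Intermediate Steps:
E(G) = 45 (E(G) = 15*3 = 45)
M(g) = 4*g
E(4)/(M(68) + 7406) = 45/(4*68 + 7406) = 45/(272 + 7406) = 45/7678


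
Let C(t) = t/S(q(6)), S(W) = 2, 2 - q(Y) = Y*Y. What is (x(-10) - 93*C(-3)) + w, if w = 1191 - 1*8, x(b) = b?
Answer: 2625/2 ≈ 1312.5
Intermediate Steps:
q(Y) = 2 - Y² (q(Y) = 2 - Y*Y = 2 - Y²)
w = 1183 (w = 1191 - 8 = 1183)
C(t) = t/2
(x(-10) - 93*C(-3)) + w = (-10 - 93*(-3)/2) + 1183 = (-10 - 93*(-3/2)) + 1183 = (-10 + 279/2) + 1183 = 259/2 + 1183 = 2625/2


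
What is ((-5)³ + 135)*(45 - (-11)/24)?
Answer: 5455/12 ≈ 454.58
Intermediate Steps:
((-5)³ + 135)*(45 - (-11)/24) = (-125 + 135)*(45 - (-11)/24) = 10*(45 - 1*(-11/24)) = 10*(45 + 11/24) = 10*(1091/24) = 5455/12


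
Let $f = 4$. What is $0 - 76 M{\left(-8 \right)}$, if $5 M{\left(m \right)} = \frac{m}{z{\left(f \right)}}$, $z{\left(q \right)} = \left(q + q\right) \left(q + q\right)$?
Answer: $\frac{19}{10} \approx 1.9$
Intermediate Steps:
$z{\left(q \right)} = 4 q^{2}$ ($z{\left(q \right)} = 2 q 2 q = 4 q^{2}$)
$M{\left(m \right)} = \frac{m}{320}$ ($M{\left(m \right)} = \frac{m \frac{1}{4 \cdot 4^{2}}}{5} = \frac{m \frac{1}{4 \cdot 16}}{5} = \frac{m \frac{1}{64}}{5} = \frac{\frac{1}{64} m}{5} = \frac{m}{320}$)
$0 - 76 M{\left(-8 \right)} = 0 - 76 \cdot \frac{1}{320} \left(-8\right) = 0 - - \frac{19}{10} = 0 + \frac{19}{10} = \frac{19}{10}$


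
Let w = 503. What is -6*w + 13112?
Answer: 10094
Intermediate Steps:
-6*w + 13112 = -6*503 + 13112 = -3018 + 13112 = 10094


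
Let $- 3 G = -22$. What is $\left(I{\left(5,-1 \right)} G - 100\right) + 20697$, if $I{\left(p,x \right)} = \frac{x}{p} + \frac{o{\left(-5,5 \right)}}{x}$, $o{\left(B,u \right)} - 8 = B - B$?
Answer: $\frac{308053}{15} \approx 20537.0$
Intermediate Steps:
$G = \frac{22}{3}$ ($G = \left(- \frac{1}{3}\right) \left(-22\right) = \frac{22}{3} \approx 7.3333$)
$o{\left(B,u \right)} = 8$ ($o{\left(B,u \right)} = 8 + \left(B - B\right) = 8 + 0 = 8$)
$I{\left(p,x \right)} = \frac{8}{x} + \frac{x}{p}$ ($I{\left(p,x \right)} = \frac{x}{p} + \frac{8}{x} = \frac{8}{x} + \frac{x}{p}$)
$\left(I{\left(5,-1 \right)} G - 100\right) + 20697 = \left(\left(\frac{8}{-1} - \frac{1}{5}\right) \frac{22}{3} - 100\right) + 20697 = \left(\left(8 \left(-1\right) - \frac{1}{5}\right) \frac{22}{3} - 100\right) + 20697 = \left(\left(-8 - \frac{1}{5}\right) \frac{22}{3} - 100\right) + 20697 = \left(\left(- \frac{41}{5}\right) \frac{22}{3} - 100\right) + 20697 = \left(- \frac{902}{15} - 100\right) + 20697 = - \frac{2402}{15} + 20697 = \frac{308053}{15}$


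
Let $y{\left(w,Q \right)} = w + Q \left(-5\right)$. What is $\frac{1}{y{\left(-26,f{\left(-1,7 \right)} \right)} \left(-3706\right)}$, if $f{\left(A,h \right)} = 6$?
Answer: $\frac{1}{207536} \approx 4.8184 \cdot 10^{-6}$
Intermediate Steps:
$y{\left(w,Q \right)} = w - 5 Q$
$\frac{1}{y{\left(-26,f{\left(-1,7 \right)} \right)} \left(-3706\right)} = \frac{1}{\left(-26 - 30\right) \left(-3706\right)} = \frac{1}{\left(-56\right) \left(-3706\right)} = \frac{1}{207536}$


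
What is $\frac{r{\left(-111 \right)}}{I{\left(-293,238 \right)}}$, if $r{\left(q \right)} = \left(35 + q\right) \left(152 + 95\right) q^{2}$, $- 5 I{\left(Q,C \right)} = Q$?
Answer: $- \frac{1156449060}{293} \approx -3.9469 \cdot 10^{6}$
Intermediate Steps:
$I{\left(Q,C \right)} = - \frac{Q}{5}$
$r{\left(q \right)} = q^{2} \left(8645 + 247 q\right)$ ($r{\left(q \right)} = \left(35 + q\right) 247 q^{2} = \left(8645 + 247 q\right) q^{2} = q^{2} \left(8645 + 247 q\right)$)
$\frac{r{\left(-111 \right)}}{I{\left(-293,238 \right)}} = \frac{247 \left(-111\right)^{2} \left(35 - 111\right)}{\left(- \frac{1}{5}\right) \left(-293\right)} = \frac{247 \cdot 12321 \left(-76\right)}{\frac{293}{5}} = \left(-231289812\right) \frac{5}{293} = - \frac{1156449060}{293}$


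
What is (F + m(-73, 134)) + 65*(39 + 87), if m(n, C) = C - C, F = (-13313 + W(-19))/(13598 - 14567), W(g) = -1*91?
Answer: 2649838/323 ≈ 8203.8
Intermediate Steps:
W(g) = -91
F = 4468/323 (F = (-13313 - 91)/(13598 - 14567) = -13404/(-969) = -13404*(-1/969) = 4468/323 ≈ 13.833)
m(n, C) = 0
(F + m(-73, 134)) + 65*(39 + 87) = (4468/323 + 0) + 65*(39 + 87) = 4468/323 + 65*126 = 4468/323 + 8190 = 2649838/323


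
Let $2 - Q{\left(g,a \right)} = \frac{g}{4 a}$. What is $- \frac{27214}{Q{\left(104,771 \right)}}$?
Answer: $- \frac{10490997}{758} \approx -13840.0$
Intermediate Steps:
$Q{\left(g,a \right)} = 2 - \frac{g}{4 a}$
$- \frac{27214}{Q{\left(104,771 \right)}} = - \frac{27214}{2 - \frac{26}{771}} = - \frac{27214}{\frac{1516}{771}} = \left(-27214\right) \frac{771}{1516} = - \frac{10490997}{758}$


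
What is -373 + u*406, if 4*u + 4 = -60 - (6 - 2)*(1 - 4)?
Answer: -5651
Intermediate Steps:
u = -13 (u = -1 + (-60 - (6 - 2)*(1 - 4))/4 = -1 + (-60 - 4*(-3))/4 = -1 + (-60 - 1*(-12))/4 = -1 + (-60 + 12)/4 = -1 + (1/4)*(-48) = -1 - 12 = -13)
-373 + u*406 = -373 - 13*406 = -373 - 5278 = -5651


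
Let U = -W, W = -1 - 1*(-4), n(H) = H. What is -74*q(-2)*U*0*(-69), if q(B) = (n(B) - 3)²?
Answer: 0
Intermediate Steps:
W = 3 (W = -1 + 4 = 3)
U = -3 (U = -1*3 = -3)
q(B) = (-3 + B)² (q(B) = (B - 3)² = (-3 + B)²)
-74*q(-2)*U*0*(-69) = -74*(-3 - 2)²*(-3)*0*(-69) = -74*(-5)²*(-3)*0*(-69) = -74*25*(-3)*0*(-69) = -(-5550)*0*(-69) = -74*0*(-69) = 0*(-69) = 0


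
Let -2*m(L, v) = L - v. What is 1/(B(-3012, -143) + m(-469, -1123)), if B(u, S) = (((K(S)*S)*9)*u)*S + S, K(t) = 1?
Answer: -1/554331962 ≈ -1.8040e-9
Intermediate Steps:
m(L, v) = v/2 - L/2 (m(L, v) = -(L - v)/2 = v/2 - L/2)
B(u, S) = S + 9*u*S² (B(u, S) = (((1*S)*9)*u)*S + S = ((S*9)*u)*S + S = ((9*S)*u)*S + S = (9*S*u)*S + S = 9*u*S² + S = S + 9*u*S²)
1/(B(-3012, -143) + m(-469, -1123)) = 1/(-143*(1 + 9*(-143)*(-3012)) + ((½)*(-1123) - ½*(-469))) = 1/(-143*(1 + 3876444) + (-1123/2 + 469/2)) = 1/(-143*3876445 - 327) = 1/(-554331635 - 327) = 1/(-554331962) = -1/554331962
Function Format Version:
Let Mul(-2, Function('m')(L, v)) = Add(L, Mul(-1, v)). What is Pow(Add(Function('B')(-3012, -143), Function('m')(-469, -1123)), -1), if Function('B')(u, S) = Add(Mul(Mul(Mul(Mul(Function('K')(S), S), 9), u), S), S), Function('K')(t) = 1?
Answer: Rational(-1, 554331962) ≈ -1.8040e-9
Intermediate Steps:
Function('m')(L, v) = Add(Mul(Rational(1, 2), v), Mul(Rational(-1, 2), L)) (Function('m')(L, v) = Mul(Rational(-1, 2), Add(L, Mul(-1, v))) = Add(Mul(Rational(1, 2), v), Mul(Rational(-1, 2), L)))
Function('B')(u, S) = Add(S, Mul(9, u, Pow(S, 2))) (Function('B')(u, S) = Add(Mul(Mul(Mul(Mul(1, S), 9), u), S), S) = Add(Mul(Mul(Mul(S, 9), u), S), S) = Add(Mul(Mul(Mul(9, S), u), S), S) = Add(Mul(Mul(9, S, u), S), S) = Add(Mul(9, u, Pow(S, 2)), S) = Add(S, Mul(9, u, Pow(S, 2))))
Pow(Add(Function('B')(-3012, -143), Function('m')(-469, -1123)), -1) = Pow(Add(Mul(-143, Add(1, Mul(9, -143, -3012))), Add(Mul(Rational(1, 2), -1123), Mul(Rational(-1, 2), -469))), -1) = Pow(Add(Mul(-143, Add(1, 3876444)), Add(Rational(-1123, 2), Rational(469, 2))), -1) = Pow(Add(Mul(-143, 3876445), -327), -1) = Pow(Add(-554331635, -327), -1) = Pow(-554331962, -1) = Rational(-1, 554331962)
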